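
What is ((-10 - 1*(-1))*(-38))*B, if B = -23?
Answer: -7866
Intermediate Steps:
((-10 - 1*(-1))*(-38))*B = ((-10 - 1*(-1))*(-38))*(-23) = ((-10 + 1)*(-38))*(-23) = -9*(-38)*(-23) = 342*(-23) = -7866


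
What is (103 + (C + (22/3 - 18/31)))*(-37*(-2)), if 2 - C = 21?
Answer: 624560/93 ≈ 6715.7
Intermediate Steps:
C = -19 (C = 2 - 1*21 = 2 - 21 = -19)
(103 + (C + (22/3 - 18/31)))*(-37*(-2)) = (103 + (-19 + (22/3 - 18/31)))*(-37*(-2)) = (103 + (-19 + (22*(1/3) - 18*1/31)))*74 = (103 + (-19 + (22/3 - 18/31)))*74 = (103 + (-19 + 628/93))*74 = (103 - 1139/93)*74 = (8440/93)*74 = 624560/93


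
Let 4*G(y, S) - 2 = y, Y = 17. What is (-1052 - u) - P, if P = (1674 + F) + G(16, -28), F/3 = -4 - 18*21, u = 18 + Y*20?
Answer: -3885/2 ≈ -1942.5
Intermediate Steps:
G(y, S) = ½ + y/4
u = 358 (u = 18 + 17*20 = 18 + 340 = 358)
F = -1146 (F = 3*(-4 - 18*21) = 3*(-4 - 378) = 3*(-382) = -1146)
P = 1065/2 (P = (1674 - 1146) + (½ + (¼)*16) = 528 + (½ + 4) = 528 + 9/2 = 1065/2 ≈ 532.50)
(-1052 - u) - P = (-1052 - 1*358) - 1*1065/2 = (-1052 - 358) - 1065/2 = -1410 - 1065/2 = -3885/2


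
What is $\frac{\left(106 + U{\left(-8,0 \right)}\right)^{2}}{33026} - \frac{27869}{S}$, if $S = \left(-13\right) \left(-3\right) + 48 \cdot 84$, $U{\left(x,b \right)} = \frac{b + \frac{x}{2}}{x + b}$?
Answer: $- \frac{3496909177}{537795384} \approx -6.5023$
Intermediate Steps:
$U{\left(x,b \right)} = \frac{b + \frac{x}{2}}{b + x}$ ($U{\left(x,b \right)} = \frac{b + x \frac{1}{2}}{b + x} = \frac{b + \frac{x}{2}}{b + x}$)
$S = 4071$ ($S = 39 + 4032 = 4071$)
$\frac{\left(106 + U{\left(-8,0 \right)}\right)^{2}}{33026} - \frac{27869}{S} = \frac{\left(106 + \frac{0 + \frac{1}{2} \left(-8\right)}{0 - 8}\right)^{2}}{33026} - \frac{27869}{4071} = \left(106 + \frac{0 - 4}{-8}\right)^{2} \cdot \frac{1}{33026} - \frac{27869}{4071} = \left(106 - - \frac{1}{2}\right)^{2} \cdot \frac{1}{33026} - \frac{27869}{4071} = \left(106 + \frac{1}{2}\right)^{2} \cdot \frac{1}{33026} - \frac{27869}{4071} = \left(\frac{213}{2}\right)^{2} \cdot \frac{1}{33026} - \frac{27869}{4071} = \frac{45369}{4} \cdot \frac{1}{33026} - \frac{27869}{4071} = \frac{45369}{132104} - \frac{27869}{4071} = - \frac{3496909177}{537795384}$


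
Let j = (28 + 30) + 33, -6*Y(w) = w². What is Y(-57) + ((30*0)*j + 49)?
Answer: -985/2 ≈ -492.50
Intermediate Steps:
Y(w) = -w²/6
j = 91 (j = 58 + 33 = 91)
Y(-57) + ((30*0)*j + 49) = -⅙*(-57)² + ((30*0)*91 + 49) = -⅙*3249 + (0*91 + 49) = -1083/2 + (0 + 49) = -1083/2 + 49 = -985/2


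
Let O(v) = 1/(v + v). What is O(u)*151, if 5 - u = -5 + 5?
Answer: 151/10 ≈ 15.100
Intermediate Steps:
u = 5 (u = 5 - (-5 + 5) = 5 - 1*0 = 5 + 0 = 5)
O(v) = 1/(2*v)
O(u)*151 = ((½)/5)*151 = ((½)*(⅕))*151 = (⅒)*151 = 151/10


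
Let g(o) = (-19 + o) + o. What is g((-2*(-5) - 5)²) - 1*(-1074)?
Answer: 1105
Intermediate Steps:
g(o) = -19 + 2*o
g((-2*(-5) - 5)²) - 1*(-1074) = (-19 + 2*(-2*(-5) - 5)²) - 1*(-1074) = (-19 + 2*(10 - 5)²) + 1074 = (-19 + 2*5²) + 1074 = (-19 + 2*25) + 1074 = (-19 + 50) + 1074 = 31 + 1074 = 1105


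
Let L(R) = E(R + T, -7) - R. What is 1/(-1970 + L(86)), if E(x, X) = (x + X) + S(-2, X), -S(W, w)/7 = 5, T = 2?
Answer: -1/2010 ≈ -0.00049751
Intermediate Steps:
S(W, w) = -35 (S(W, w) = -7*5 = -35)
E(x, X) = -35 + X + x (E(x, X) = (x + X) - 35 = (X + x) - 35 = -35 + X + x)
L(R) = -40 (L(R) = (-35 - 7 + (R + 2)) - R = (-35 - 7 + (2 + R)) - R = (-40 + R) - R = -40)
1/(-1970 + L(86)) = 1/(-1970 - 40) = 1/(-2010) = -1/2010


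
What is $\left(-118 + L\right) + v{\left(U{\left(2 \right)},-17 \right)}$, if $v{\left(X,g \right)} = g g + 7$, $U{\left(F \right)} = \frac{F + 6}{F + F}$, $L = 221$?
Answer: $399$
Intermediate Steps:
$U{\left(F \right)} = \frac{6 + F}{2 F}$
$v{\left(X,g \right)} = 7 + g^{2}$ ($v{\left(X,g \right)} = g^{2} + 7 = 7 + g^{2}$)
$\left(-118 + L\right) + v{\left(U{\left(2 \right)},-17 \right)} = \left(-118 + 221\right) + \left(7 + \left(-17\right)^{2}\right) = 103 + \left(7 + 289\right) = 103 + 296 = 399$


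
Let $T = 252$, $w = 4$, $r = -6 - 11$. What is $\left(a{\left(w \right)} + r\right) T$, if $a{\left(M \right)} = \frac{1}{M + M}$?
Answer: $- \frac{8505}{2} \approx -4252.5$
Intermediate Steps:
$r = -17$ ($r = -6 - 11 = -17$)
$a{\left(M \right)} = \frac{1}{2 M}$
$\left(a{\left(w \right)} + r\right) T = \left(\frac{1}{2 \cdot 4} - 17\right) 252 = \left(\frac{1}{2} \cdot \frac{1}{4} - 17\right) 252 = \left(\frac{1}{8} - 17\right) 252 = \left(- \frac{135}{8}\right) 252 = - \frac{8505}{2}$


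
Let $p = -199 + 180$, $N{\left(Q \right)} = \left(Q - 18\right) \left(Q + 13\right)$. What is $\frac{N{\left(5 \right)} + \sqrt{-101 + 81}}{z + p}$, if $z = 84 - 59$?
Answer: $-39 + \frac{i \sqrt{5}}{3} \approx -39.0 + 0.74536 i$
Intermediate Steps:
$N{\left(Q \right)} = \left(-18 + Q\right) \left(13 + Q\right)$
$z = 25$ ($z = 84 - 59 = 25$)
$p = -19$
$\frac{N{\left(5 \right)} + \sqrt{-101 + 81}}{z + p} = \frac{\left(-234 + 5^{2} - 25\right) + \sqrt{-101 + 81}}{25 - 19} = \frac{\left(-234 + 25 - 25\right) + \sqrt{-20}}{6} = \left(-234 + 2 i \sqrt{5}\right) \frac{1}{6} = -39 + \frac{i \sqrt{5}}{3}$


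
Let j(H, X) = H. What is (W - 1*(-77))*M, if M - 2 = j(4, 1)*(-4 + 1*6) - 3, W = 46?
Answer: 861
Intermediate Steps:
M = 7 (M = 2 + (4*(-4 + 1*6) - 3) = 2 + (4*(-4 + 6) - 3) = 2 + (4*2 - 3) = 2 + (8 - 3) = 2 + 5 = 7)
(W - 1*(-77))*M = (46 - 1*(-77))*7 = (46 + 77)*7 = 123*7 = 861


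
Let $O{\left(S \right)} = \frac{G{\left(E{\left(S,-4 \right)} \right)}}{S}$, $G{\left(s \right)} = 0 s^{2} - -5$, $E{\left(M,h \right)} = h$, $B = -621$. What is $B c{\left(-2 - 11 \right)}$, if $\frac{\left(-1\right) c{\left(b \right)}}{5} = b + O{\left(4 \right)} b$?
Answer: $- \frac{363285}{4} \approx -90821.0$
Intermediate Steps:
$G{\left(s \right)} = 5$ ($G{\left(s \right)} = 0 + 5 = 5$)
$O{\left(S \right)} = \frac{5}{S}$
$c{\left(b \right)} = - \frac{45 b}{4}$ ($c{\left(b \right)} = - 5 \left(b + \frac{5}{4} b\right) = - 5 \left(b + 5 \cdot \frac{1}{4} b\right) = - 5 \left(b + \frac{5 b}{4}\right) = - 5 \frac{9 b}{4} = - \frac{45 b}{4}$)
$B c{\left(-2 - 11 \right)} = - 621 \left(- \frac{45 \left(-2 - 11\right)}{4}\right) = - 621 \left(\left(- \frac{45}{4}\right) \left(-13\right)\right) = \left(-621\right) \frac{585}{4} = - \frac{363285}{4}$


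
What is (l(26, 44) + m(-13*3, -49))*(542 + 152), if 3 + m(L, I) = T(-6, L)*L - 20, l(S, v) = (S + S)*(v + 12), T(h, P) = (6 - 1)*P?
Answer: 7282836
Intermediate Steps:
T(h, P) = 5*P
l(S, v) = 2*S*(12 + v) (l(S, v) = (2*S)*(12 + v) = 2*S*(12 + v))
m(L, I) = -23 + 5*L² (m(L, I) = -3 + ((5*L)*L - 20) = -3 + (5*L² - 20) = -3 + (-20 + 5*L²) = -23 + 5*L²)
(l(26, 44) + m(-13*3, -49))*(542 + 152) = (2*26*(12 + 44) + (-23 + 5*(-13*3)²))*(542 + 152) = (2*26*56 + (-23 + 5*(-39)²))*694 = (2912 + (-23 + 5*1521))*694 = (2912 + (-23 + 7605))*694 = (2912 + 7582)*694 = 10494*694 = 7282836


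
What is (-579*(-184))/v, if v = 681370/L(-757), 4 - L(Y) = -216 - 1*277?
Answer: 26474196/340685 ≈ 77.709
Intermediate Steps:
L(Y) = 497 (L(Y) = 4 - (-216 - 1*277) = 4 - (-216 - 277) = 4 - 1*(-493) = 4 + 493 = 497)
v = 681370/497 ≈ 1371.0
(-579*(-184))/v = (-579*(-184))/(681370/497) = 106536*(497/681370) = 26474196/340685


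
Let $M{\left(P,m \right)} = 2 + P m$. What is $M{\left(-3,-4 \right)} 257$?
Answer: $3598$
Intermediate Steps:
$M{\left(-3,-4 \right)} 257 = \left(2 - -12\right) 257 = \left(2 + 12\right) 257 = 14 \cdot 257 = 3598$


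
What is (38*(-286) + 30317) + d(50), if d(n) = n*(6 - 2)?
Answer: 19649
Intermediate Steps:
d(n) = 4*n (d(n) = n*4 = 4*n)
(38*(-286) + 30317) + d(50) = (38*(-286) + 30317) + 4*50 = (-10868 + 30317) + 200 = 19449 + 200 = 19649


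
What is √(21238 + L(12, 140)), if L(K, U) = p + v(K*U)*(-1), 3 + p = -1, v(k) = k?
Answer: √19554 ≈ 139.84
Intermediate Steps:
p = -4 (p = -3 - 1 = -4)
L(K, U) = -4 - K*U (L(K, U) = -4 + (K*U)*(-1) = -4 - K*U)
√(21238 + L(12, 140)) = √(21238 + (-4 - 1*12*140)) = √(21238 + (-4 - 1680)) = √(21238 - 1684) = √19554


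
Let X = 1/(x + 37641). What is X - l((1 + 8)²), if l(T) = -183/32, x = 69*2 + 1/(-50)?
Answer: 345679267/60446368 ≈ 5.7188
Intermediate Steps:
x = 6899/50 (x = 138 - 1/50 = 6899/50 ≈ 137.98)
X = 50/1888949 (X = 1/(6899/50 + 37641) = 1/(1888949/50) = 50/1888949 ≈ 2.6470e-5)
l(T) = -183/32 (l(T) = -183*1/32 = -183/32)
X - l((1 + 8)²) = 50/1888949 - 1*(-183/32) = 50/1888949 + 183/32 = 345679267/60446368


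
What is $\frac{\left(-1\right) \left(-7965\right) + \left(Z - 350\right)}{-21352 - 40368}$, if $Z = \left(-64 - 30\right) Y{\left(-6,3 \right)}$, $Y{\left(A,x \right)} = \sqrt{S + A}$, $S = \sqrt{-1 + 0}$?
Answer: $- \frac{1523}{12344} + \frac{47 \sqrt{-6 + i}}{30860} \approx -0.12307 + 0.0037434 i$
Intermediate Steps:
$S = i$ ($S = \sqrt{-1} = i \approx 1.0 i$)
$Y{\left(A,x \right)} = \sqrt{i + A}$
$Z = - 94 \sqrt{-6 + i}$ ($Z = \left(-64 - 30\right) \sqrt{i - 6} = - 94 \sqrt{-6 + i} \approx -19.122 - 231.04 i$)
$\frac{\left(-1\right) \left(-7965\right) + \left(Z - 350\right)}{-21352 - 40368} = \frac{\left(-1\right) \left(-7965\right) - \left(350 + 94 \sqrt{-6 + i}\right)}{-21352 - 40368} = \frac{7965 - \left(350 + 94 \sqrt{-6 + i}\right)}{-61720} = \left(7615 - 94 \sqrt{-6 + i}\right) \left(- \frac{1}{61720}\right) = - \frac{1523}{12344} + \frac{47 \sqrt{-6 + i}}{30860}$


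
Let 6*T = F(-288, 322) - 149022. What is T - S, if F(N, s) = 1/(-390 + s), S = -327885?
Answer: 123643583/408 ≈ 3.0305e+5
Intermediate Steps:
T = -10133497/408 (T = (1/(-390 + 322) - 149022)/6 = (1/(-68) - 149022)/6 = (-1/68 - 149022)/6 = (1/6)*(-10133497/68) = -10133497/408 ≈ -24837.)
T - S = -10133497/408 - 1*(-327885) = -10133497/408 + 327885 = 123643583/408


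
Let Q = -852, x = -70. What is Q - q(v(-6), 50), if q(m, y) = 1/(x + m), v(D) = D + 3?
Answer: -62195/73 ≈ -851.99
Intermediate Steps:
v(D) = 3 + D
q(m, y) = 1/(-70 + m)
Q - q(v(-6), 50) = -852 - 1/(-70 + (3 - 6)) = -852 - 1/(-70 - 3) = -852 - 1/(-73) = -852 - 1*(-1/73) = -852 + 1/73 = -62195/73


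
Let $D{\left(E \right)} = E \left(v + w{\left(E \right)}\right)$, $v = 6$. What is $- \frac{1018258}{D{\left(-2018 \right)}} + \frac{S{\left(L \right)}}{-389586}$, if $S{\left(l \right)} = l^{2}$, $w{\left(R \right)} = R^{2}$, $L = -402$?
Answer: $- \frac{110638235190881}{266800243363070} \approx -0.41469$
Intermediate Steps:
$D{\left(E \right)} = E \left(6 + E^{2}\right)$
$- \frac{1018258}{D{\left(-2018 \right)}} + \frac{S{\left(L \right)}}{-389586} = - \frac{1018258}{\left(-2018\right) \left(6 + \left(-2018\right)^{2}\right)} + \frac{\left(-402\right)^{2}}{-389586} = - \frac{1018258}{\left(-2018\right) \left(6 + 4072324\right)} + 161604 \left(- \frac{1}{389586}\right) = - \frac{1018258}{\left(-2018\right) 4072330} - \frac{26934}{64931} = - \frac{1018258}{-8217961940} - \frac{26934}{64931} = \left(-1018258\right) \left(- \frac{1}{8217961940}\right) - \frac{26934}{64931} = \frac{509129}{4108980970} - \frac{26934}{64931} = - \frac{110638235190881}{266800243363070}$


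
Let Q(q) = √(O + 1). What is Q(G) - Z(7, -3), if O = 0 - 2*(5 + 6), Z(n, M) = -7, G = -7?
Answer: 7 + I*√21 ≈ 7.0 + 4.5826*I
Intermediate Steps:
O = -22 (O = 0 - 2*11 = 0 - 22 = -22)
Q(q) = I*√21 (Q(q) = √(-22 + 1) = √(-21) = I*√21)
Q(G) - Z(7, -3) = I*√21 - 1*(-7) = I*√21 + 7 = 7 + I*√21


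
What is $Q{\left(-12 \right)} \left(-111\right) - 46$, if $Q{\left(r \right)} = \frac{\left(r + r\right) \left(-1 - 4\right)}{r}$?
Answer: $1064$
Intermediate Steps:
$Q{\left(r \right)} = -10$ ($Q{\left(r \right)} = \frac{2 r \left(-5\right)}{r} = \frac{\left(-10\right) r}{r} = -10$)
$Q{\left(-12 \right)} \left(-111\right) - 46 = \left(-10\right) \left(-111\right) - 46 = 1110 - 46 = 1064$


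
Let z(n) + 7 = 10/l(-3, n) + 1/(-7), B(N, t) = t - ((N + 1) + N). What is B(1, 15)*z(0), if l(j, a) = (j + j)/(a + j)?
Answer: -180/7 ≈ -25.714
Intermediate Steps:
l(j, a) = 2*j/(a + j) (l(j, a) = (2*j)/(a + j) = 2*j/(a + j))
B(N, t) = -1 + t - 2*N (B(N, t) = t - ((1 + N) + N) = t - (1 + 2*N) = t + (-1 - 2*N) = -1 + t - 2*N)
z(n) = -15/7 - 5*n/3 (z(n) = -7 + (10/((2*(-3)/(n - 3))) + 1/(-7)) = -7 + (10/((2*(-3)/(-3 + n))) + 1*(-⅐)) = -7 + (10/((-6/(-3 + n))) - ⅐) = -7 + (10*(½ - n/6) - ⅐) = -7 + ((5 - 5*n/3) - ⅐) = -7 + (34/7 - 5*n/3) = -15/7 - 5*n/3)
B(1, 15)*z(0) = (-1 + 15 - 2*1)*(-15/7 - 5/3*0) = (-1 + 15 - 2)*(-15/7 + 0) = 12*(-15/7) = -180/7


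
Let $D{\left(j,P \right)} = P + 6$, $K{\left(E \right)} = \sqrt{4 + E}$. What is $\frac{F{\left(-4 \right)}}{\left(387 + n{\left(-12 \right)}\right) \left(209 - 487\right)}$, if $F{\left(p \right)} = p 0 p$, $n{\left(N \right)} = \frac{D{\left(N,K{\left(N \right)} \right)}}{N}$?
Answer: $0$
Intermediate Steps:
$D{\left(j,P \right)} = 6 + P$
$n{\left(N \right)} = \frac{6 + \sqrt{4 + N}}{N}$
$F{\left(p \right)} = 0$ ($F{\left(p \right)} = 0 p = 0$)
$\frac{F{\left(-4 \right)}}{\left(387 + n{\left(-12 \right)}\right) \left(209 - 487\right)} = \frac{0}{\left(387 + \frac{6 + \sqrt{4 - 12}}{-12}\right) \left(209 - 487\right)} = \frac{0}{\left(387 - \frac{6 + \sqrt{-8}}{12}\right) \left(-278\right)} = \frac{0}{\left(387 - \frac{6 + 2 i \sqrt{2}}{12}\right) \left(-278\right)} = \frac{0}{\left(387 - \left(\frac{1}{2} + \frac{i \sqrt{2}}{6}\right)\right) \left(-278\right)} = \frac{0}{\left(\frac{773}{2} - \frac{i \sqrt{2}}{6}\right) \left(-278\right)} = \frac{0}{-107447 + \frac{139 i \sqrt{2}}{3}} = 0$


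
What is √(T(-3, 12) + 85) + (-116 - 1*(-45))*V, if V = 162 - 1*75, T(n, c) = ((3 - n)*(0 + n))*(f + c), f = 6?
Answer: -6177 + I*√239 ≈ -6177.0 + 15.46*I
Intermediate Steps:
T(n, c) = n*(3 - n)*(6 + c) (T(n, c) = ((3 - n)*(0 + n))*(6 + c) = ((3 - n)*n)*(6 + c) = (n*(3 - n))*(6 + c) = n*(3 - n)*(6 + c))
V = 87 (V = 162 - 75 = 87)
√(T(-3, 12) + 85) + (-116 - 1*(-45))*V = √(-3*(18 - 6*(-3) + 3*12 - 1*12*(-3)) + 85) + (-116 - 1*(-45))*87 = √(-3*(18 + 18 + 36 + 36) + 85) + (-116 + 45)*87 = √(-3*108 + 85) - 71*87 = √(-324 + 85) - 6177 = √(-239) - 6177 = I*√239 - 6177 = -6177 + I*√239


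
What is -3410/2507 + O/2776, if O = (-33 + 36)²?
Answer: -9443597/6959432 ≈ -1.3569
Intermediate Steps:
O = 9 (O = 3² = 9)
-3410/2507 + O/2776 = -3410/2507 + 9/2776 = -9443597/6959432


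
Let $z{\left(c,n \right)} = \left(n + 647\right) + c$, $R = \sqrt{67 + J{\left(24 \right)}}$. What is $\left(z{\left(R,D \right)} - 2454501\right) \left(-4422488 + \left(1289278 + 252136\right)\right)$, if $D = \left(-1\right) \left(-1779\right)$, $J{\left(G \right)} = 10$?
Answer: $7064609528550 - 2881074 \sqrt{77} \approx 7.0646 \cdot 10^{12}$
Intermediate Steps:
$D = 1779$
$R = \sqrt{77}$ ($R = \sqrt{67 + 10} = \sqrt{77} \approx 8.775$)
$z{\left(c,n \right)} = 647 + c + n$ ($z{\left(c,n \right)} = \left(647 + n\right) + c = 647 + c + n$)
$\left(z{\left(R,D \right)} - 2454501\right) \left(-4422488 + \left(1289278 + 252136\right)\right) = \left(\left(647 + \sqrt{77} + 1779\right) - 2454501\right) \left(-4422488 + \left(1289278 + 252136\right)\right) = \left(\left(2426 + \sqrt{77}\right) - 2454501\right) \left(-4422488 + 1541414\right) = \left(-2452075 + \sqrt{77}\right) \left(-2881074\right) = 7064609528550 - 2881074 \sqrt{77}$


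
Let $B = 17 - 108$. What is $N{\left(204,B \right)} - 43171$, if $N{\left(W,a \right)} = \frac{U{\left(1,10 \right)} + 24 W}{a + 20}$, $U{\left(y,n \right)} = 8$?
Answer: $- \frac{3070045}{71} \approx -43240.0$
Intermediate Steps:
$B = -91$ ($B = 17 - 108 = -91$)
$N{\left(W,a \right)} = \frac{8 + 24 W}{20 + a}$ ($N{\left(W,a \right)} = \frac{8 + 24 W}{a + 20} = \frac{8 + 24 W}{20 + a}$)
$N{\left(204,B \right)} - 43171 = \frac{8 \left(1 + 3 \cdot 204\right)}{20 - 91} - 43171 = \frac{8 \left(1 + 612\right)}{-71} - 43171 = 8 \left(- \frac{1}{71}\right) 613 - 43171 = - \frac{4904}{71} - 43171 = - \frac{3070045}{71}$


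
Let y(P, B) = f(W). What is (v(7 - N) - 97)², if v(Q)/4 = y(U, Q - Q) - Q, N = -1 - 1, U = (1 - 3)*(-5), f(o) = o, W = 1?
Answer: 16641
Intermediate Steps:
U = 10 (U = -2*(-5) = 10)
y(P, B) = 1
N = -2
v(Q) = 4 - 4*Q (v(Q) = 4*(1 - Q) = 4 - 4*Q)
(v(7 - N) - 97)² = ((4 - 4*(7 - 1*(-2))) - 97)² = ((4 - 4*(7 + 2)) - 97)² = ((4 - 4*9) - 97)² = ((4 - 36) - 97)² = (-32 - 97)² = (-129)² = 16641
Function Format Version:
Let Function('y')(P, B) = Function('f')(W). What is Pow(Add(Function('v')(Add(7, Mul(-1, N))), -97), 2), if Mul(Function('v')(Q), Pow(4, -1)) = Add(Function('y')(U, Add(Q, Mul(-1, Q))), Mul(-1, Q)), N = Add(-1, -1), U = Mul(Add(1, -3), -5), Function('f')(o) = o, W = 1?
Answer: 16641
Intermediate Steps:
U = 10 (U = Mul(-2, -5) = 10)
Function('y')(P, B) = 1
N = -2
Function('v')(Q) = Add(4, Mul(-4, Q)) (Function('v')(Q) = Mul(4, Add(1, Mul(-1, Q))) = Add(4, Mul(-4, Q)))
Pow(Add(Function('v')(Add(7, Mul(-1, N))), -97), 2) = Pow(Add(Add(4, Mul(-4, Add(7, Mul(-1, -2)))), -97), 2) = Pow(Add(Add(4, Mul(-4, Add(7, 2))), -97), 2) = Pow(Add(Add(4, Mul(-4, 9)), -97), 2) = Pow(Add(Add(4, -36), -97), 2) = Pow(Add(-32, -97), 2) = Pow(-129, 2) = 16641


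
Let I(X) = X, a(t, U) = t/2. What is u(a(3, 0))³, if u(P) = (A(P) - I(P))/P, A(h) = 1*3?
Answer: 1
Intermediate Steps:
a(t, U) = t/2 (a(t, U) = t*(½) = t/2)
A(h) = 3
u(P) = (3 - P)/P
u(a(3, 0))³ = ((3 - 3/2)/(((½)*3)))³ = ((3 - 1*3/2)/(3/2))³ = (2*(3 - 3/2)/3)³ = ((⅔)*(3/2))³ = 1³ = 1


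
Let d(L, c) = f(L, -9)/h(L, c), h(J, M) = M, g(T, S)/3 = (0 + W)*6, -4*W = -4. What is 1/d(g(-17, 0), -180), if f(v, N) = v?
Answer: -10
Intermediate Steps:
W = 1 (W = -1/4*(-4) = 1)
g(T, S) = 18 (g(T, S) = 3*((0 + 1)*6) = 3*(1*6) = 3*6 = 18)
d(L, c) = L/c
1/d(g(-17, 0), -180) = 1/(18/(-180)) = 1/(18*(-1/180)) = 1/(-1/10) = -10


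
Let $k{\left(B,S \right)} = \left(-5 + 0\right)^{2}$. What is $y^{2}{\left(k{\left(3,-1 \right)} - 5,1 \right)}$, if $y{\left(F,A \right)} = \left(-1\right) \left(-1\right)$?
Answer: $1$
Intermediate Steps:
$k{\left(B,S \right)} = 25$ ($k{\left(B,S \right)} = \left(-5\right)^{2} = 25$)
$y{\left(F,A \right)} = 1$
$y^{2}{\left(k{\left(3,-1 \right)} - 5,1 \right)} = 1^{2} = 1$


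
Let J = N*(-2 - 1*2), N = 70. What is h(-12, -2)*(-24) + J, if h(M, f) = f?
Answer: -232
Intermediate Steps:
J = -280 (J = 70*(-2 - 1*2) = 70*(-2 - 2) = 70*(-4) = -280)
h(-12, -2)*(-24) + J = -2*(-24) - 280 = 48 - 280 = -232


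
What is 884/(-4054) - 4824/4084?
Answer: -2895844/2069567 ≈ -1.3993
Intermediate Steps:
884/(-4054) - 4824/4084 = 884*(-1/4054) - 4824*1/4084 = -442/2027 - 1206/1021 = -2895844/2069567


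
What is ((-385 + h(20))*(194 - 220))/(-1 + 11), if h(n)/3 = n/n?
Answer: 4966/5 ≈ 993.20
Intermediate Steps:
h(n) = 3 (h(n) = 3*(n/n) = 3*1 = 3)
((-385 + h(20))*(194 - 220))/(-1 + 11) = ((-385 + 3)*(194 - 220))/(-1 + 11) = (-382*(-26))/10 = (1/10)*9932 = 4966/5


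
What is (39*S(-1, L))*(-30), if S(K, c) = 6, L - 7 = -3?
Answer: -7020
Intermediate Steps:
L = 4 (L = 7 - 3 = 4)
(39*S(-1, L))*(-30) = (39*6)*(-30) = 234*(-30) = -7020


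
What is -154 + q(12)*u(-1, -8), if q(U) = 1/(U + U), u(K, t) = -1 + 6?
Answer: -3691/24 ≈ -153.79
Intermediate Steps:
u(K, t) = 5
q(U) = 1/(2*U)
-154 + q(12)*u(-1, -8) = -154 + ((½)/12)*5 = -154 + ((½)*(1/12))*5 = -154 + (1/24)*5 = -154 + 5/24 = -3691/24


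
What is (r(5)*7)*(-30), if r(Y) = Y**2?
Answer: -5250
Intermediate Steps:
(r(5)*7)*(-30) = (5**2*7)*(-30) = (25*7)*(-30) = 175*(-30) = -5250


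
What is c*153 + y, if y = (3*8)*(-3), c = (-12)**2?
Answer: 21960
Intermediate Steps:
c = 144
y = -72 (y = 24*(-3) = -72)
c*153 + y = 144*153 - 72 = 22032 - 72 = 21960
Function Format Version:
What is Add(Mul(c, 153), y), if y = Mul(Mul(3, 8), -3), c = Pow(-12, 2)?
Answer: 21960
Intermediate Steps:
c = 144
y = -72 (y = Mul(24, -3) = -72)
Add(Mul(c, 153), y) = Add(Mul(144, 153), -72) = Add(22032, -72) = 21960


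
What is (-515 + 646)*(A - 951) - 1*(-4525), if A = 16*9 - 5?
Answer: -101847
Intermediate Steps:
A = 139 (A = 144 - 5 = 139)
(-515 + 646)*(A - 951) - 1*(-4525) = (-515 + 646)*(139 - 951) - 1*(-4525) = 131*(-812) + 4525 = -106372 + 4525 = -101847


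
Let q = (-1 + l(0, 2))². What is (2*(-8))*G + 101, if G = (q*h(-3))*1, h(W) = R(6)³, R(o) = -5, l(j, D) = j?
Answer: 2101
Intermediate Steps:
h(W) = -125 (h(W) = (-5)³ = -125)
q = 1 (q = (-1 + 0)² = (-1)² = 1)
G = -125 (G = (1*(-125))*1 = -125*1 = -125)
(2*(-8))*G + 101 = (2*(-8))*(-125) + 101 = -16*(-125) + 101 = 2000 + 101 = 2101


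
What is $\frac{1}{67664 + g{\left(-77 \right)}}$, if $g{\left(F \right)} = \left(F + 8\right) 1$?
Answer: $\frac{1}{67595} \approx 1.4794 \cdot 10^{-5}$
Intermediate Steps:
$g{\left(F \right)} = 8 + F$ ($g{\left(F \right)} = \left(8 + F\right) 1 = 8 + F$)
$\frac{1}{67664 + g{\left(-77 \right)}} = \frac{1}{67664 + \left(8 - 77\right)} = \frac{1}{67664 - 69} = \frac{1}{67595}$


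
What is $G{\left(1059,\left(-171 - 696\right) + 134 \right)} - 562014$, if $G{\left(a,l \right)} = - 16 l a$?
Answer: $11857938$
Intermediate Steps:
$G{\left(a,l \right)} = - 16 a l$
$G{\left(1059,\left(-171 - 696\right) + 134 \right)} - 562014 = \left(-16\right) 1059 \left(\left(-171 - 696\right) + 134\right) - 562014 = \left(-16\right) 1059 \left(-867 + 134\right) - 562014 = \left(-16\right) 1059 \left(-733\right) - 562014 = 12419952 - 562014 = 11857938$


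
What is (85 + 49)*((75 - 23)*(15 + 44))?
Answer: 411112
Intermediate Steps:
(85 + 49)*((75 - 23)*(15 + 44)) = 134*(52*59) = 134*3068 = 411112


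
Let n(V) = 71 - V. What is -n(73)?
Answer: 2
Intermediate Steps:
-n(73) = -(71 - 1*73) = -(71 - 73) = -1*(-2) = 2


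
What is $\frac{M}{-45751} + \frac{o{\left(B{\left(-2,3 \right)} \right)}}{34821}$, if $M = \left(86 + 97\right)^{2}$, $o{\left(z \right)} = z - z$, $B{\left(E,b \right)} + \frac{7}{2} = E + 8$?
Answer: $- \frac{33489}{45751} \approx -0.73198$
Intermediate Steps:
$B{\left(E,b \right)} = \frac{9}{2} + E$ ($B{\left(E,b \right)} = - \frac{7}{2} + \left(E + 8\right) = - \frac{7}{2} + \left(8 + E\right) = \frac{9}{2} + E$)
$o{\left(z \right)} = 0$
$M = 33489$ ($M = 183^{2} = 33489$)
$\frac{M}{-45751} + \frac{o{\left(B{\left(-2,3 \right)} \right)}}{34821} = \frac{33489}{-45751} + \frac{0}{34821} = 33489 \left(- \frac{1}{45751}\right) + 0 \cdot \frac{1}{34821} = - \frac{33489}{45751} + 0 = - \frac{33489}{45751}$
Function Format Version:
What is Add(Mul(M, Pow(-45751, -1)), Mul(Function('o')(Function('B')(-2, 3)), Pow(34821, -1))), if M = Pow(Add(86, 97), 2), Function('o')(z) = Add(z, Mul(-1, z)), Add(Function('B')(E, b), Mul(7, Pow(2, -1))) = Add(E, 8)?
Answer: Rational(-33489, 45751) ≈ -0.73198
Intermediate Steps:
Function('B')(E, b) = Add(Rational(9, 2), E) (Function('B')(E, b) = Add(Rational(-7, 2), Add(E, 8)) = Add(Rational(-7, 2), Add(8, E)) = Add(Rational(9, 2), E))
Function('o')(z) = 0
M = 33489 (M = Pow(183, 2) = 33489)
Add(Mul(M, Pow(-45751, -1)), Mul(Function('o')(Function('B')(-2, 3)), Pow(34821, -1))) = Add(Mul(33489, Pow(-45751, -1)), Mul(0, Pow(34821, -1))) = Add(Mul(33489, Rational(-1, 45751)), Mul(0, Rational(1, 34821))) = Add(Rational(-33489, 45751), 0) = Rational(-33489, 45751)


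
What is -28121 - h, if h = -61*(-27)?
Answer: -29768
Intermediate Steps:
h = 1647
-28121 - h = -28121 - 1*1647 = -28121 - 1647 = -29768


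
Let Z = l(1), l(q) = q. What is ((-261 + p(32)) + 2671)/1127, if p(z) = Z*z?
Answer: 2442/1127 ≈ 2.1668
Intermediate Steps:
Z = 1
p(z) = z (p(z) = 1*z = z)
((-261 + p(32)) + 2671)/1127 = ((-261 + 32) + 2671)/1127 = (-229 + 2671)*(1/1127) = 2442*(1/1127) = 2442/1127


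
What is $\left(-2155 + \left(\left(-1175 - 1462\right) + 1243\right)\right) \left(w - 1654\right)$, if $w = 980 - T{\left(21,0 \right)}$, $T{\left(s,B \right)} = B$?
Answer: $2392026$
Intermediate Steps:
$w = 980$ ($w = 980 - 0 = 980 + 0 = 980$)
$\left(-2155 + \left(\left(-1175 - 1462\right) + 1243\right)\right) \left(w - 1654\right) = \left(-2155 + \left(\left(-1175 - 1462\right) + 1243\right)\right) \left(980 - 1654\right) = \left(-2155 + \left(-2637 + 1243\right)\right) \left(-674\right) = \left(-2155 - 1394\right) \left(-674\right) = \left(-3549\right) \left(-674\right) = 2392026$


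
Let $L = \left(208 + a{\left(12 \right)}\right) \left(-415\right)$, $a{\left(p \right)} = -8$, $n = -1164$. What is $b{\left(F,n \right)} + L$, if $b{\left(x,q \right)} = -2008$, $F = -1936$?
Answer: $-85008$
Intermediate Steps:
$L = -83000$ ($L = \left(208 - 8\right) \left(-415\right) = 200 \left(-415\right) = -83000$)
$b{\left(F,n \right)} + L = -2008 - 83000 = -85008$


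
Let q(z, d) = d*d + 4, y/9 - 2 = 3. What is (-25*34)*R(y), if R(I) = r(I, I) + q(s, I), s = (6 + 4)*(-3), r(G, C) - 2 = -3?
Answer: -1723800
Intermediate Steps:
r(G, C) = -1 (r(G, C) = 2 - 3 = -1)
s = -30 (s = 10*(-3) = -30)
y = 45 (y = 18 + 9*3 = 18 + 27 = 45)
q(z, d) = 4 + d**2 (q(z, d) = d**2 + 4 = 4 + d**2)
R(I) = 3 + I**2 (R(I) = -1 + (4 + I**2) = 3 + I**2)
(-25*34)*R(y) = (-25*34)*(3 + 45**2) = -850*(3 + 2025) = -850*2028 = -1723800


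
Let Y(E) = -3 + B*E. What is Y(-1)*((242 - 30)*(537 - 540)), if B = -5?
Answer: -1272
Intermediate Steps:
Y(E) = -3 - 5*E
Y(-1)*((242 - 30)*(537 - 540)) = (-3 - 5*(-1))*((242 - 30)*(537 - 540)) = (-3 + 5)*(212*(-3)) = 2*(-636) = -1272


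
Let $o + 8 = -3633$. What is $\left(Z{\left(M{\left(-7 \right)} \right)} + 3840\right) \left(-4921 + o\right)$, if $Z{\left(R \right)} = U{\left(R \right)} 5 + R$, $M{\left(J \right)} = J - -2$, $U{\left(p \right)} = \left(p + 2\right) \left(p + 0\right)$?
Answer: $-33477420$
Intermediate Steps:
$o = -3641$ ($o = -8 - 3633 = -3641$)
$U{\left(p \right)} = p \left(2 + p\right)$ ($U{\left(p \right)} = \left(2 + p\right) p = p \left(2 + p\right)$)
$M{\left(J \right)} = 2 + J$ ($M{\left(J \right)} = J + 2 = 2 + J$)
$Z{\left(R \right)} = R + 5 R \left(2 + R\right)$ ($Z{\left(R \right)} = R \left(2 + R\right) 5 + R = 5 R \left(2 + R\right) + R = R + 5 R \left(2 + R\right)$)
$\left(Z{\left(M{\left(-7 \right)} \right)} + 3840\right) \left(-4921 + o\right) = \left(\left(2 - 7\right) \left(11 + 5 \left(2 - 7\right)\right) + 3840\right) \left(-4921 - 3641\right) = \left(- 5 \left(11 + 5 \left(-5\right)\right) + 3840\right) \left(-8562\right) = \left(- 5 \left(11 - 25\right) + 3840\right) \left(-8562\right) = \left(\left(-5\right) \left(-14\right) + 3840\right) \left(-8562\right) = \left(70 + 3840\right) \left(-8562\right) = 3910 \left(-8562\right) = -33477420$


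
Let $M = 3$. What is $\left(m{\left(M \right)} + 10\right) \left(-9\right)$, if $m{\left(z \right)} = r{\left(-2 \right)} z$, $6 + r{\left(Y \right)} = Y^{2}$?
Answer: $-36$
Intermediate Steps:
$r{\left(Y \right)} = -6 + Y^{2}$
$m{\left(z \right)} = - 2 z$ ($m{\left(z \right)} = \left(-6 + \left(-2\right)^{2}\right) z = \left(-6 + 4\right) z = - 2 z$)
$\left(m{\left(M \right)} + 10\right) \left(-9\right) = \left(\left(-2\right) 3 + 10\right) \left(-9\right) = \left(-6 + 10\right) \left(-9\right) = 4 \left(-9\right) = -36$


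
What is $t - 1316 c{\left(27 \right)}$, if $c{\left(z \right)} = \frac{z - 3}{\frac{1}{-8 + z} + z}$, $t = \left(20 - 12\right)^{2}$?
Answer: $- \frac{283600}{257} \approx -1103.5$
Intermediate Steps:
$t = 64$ ($t = 8^{2} = 64$)
$c{\left(z \right)} = \frac{-3 + z}{z + \frac{1}{-8 + z}}$
$t - 1316 c{\left(27 \right)} = 64 - 1316 \frac{24 + 27^{2} - 297}{1 + 27^{2} - 216} = 64 - 1316 \frac{24 + 729 - 297}{1 + 729 - 216} = 64 - 1316 \cdot \frac{1}{514} \cdot 456 = 64 - \frac{300048}{257} = - \frac{283600}{257}$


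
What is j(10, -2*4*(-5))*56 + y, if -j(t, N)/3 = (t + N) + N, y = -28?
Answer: -15148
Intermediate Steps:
j(t, N) = -6*N - 3*t (j(t, N) = -3*((t + N) + N) = -3*((N + t) + N) = -3*(t + 2*N) = -6*N - 3*t)
j(10, -2*4*(-5))*56 + y = (-6*(-2*4)*(-5) - 3*10)*56 - 28 = (-(-48)*(-5) - 30)*56 - 28 = (-6*40 - 30)*56 - 28 = (-240 - 30)*56 - 28 = -270*56 - 28 = -15120 - 28 = -15148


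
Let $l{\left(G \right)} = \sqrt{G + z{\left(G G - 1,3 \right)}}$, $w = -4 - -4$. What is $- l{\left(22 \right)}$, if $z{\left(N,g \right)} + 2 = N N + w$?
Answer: $- \sqrt{233309} \approx -483.02$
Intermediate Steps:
$w = 0$ ($w = -4 + 4 = 0$)
$z{\left(N,g \right)} = -2 + N^{2}$ ($z{\left(N,g \right)} = -2 + \left(N N + 0\right) = -2 + \left(N^{2} + 0\right) = -2 + N^{2}$)
$l{\left(G \right)} = \sqrt{-2 + G + \left(-1 + G^{2}\right)^{2}}$ ($l{\left(G \right)} = \sqrt{G + \left(-2 + \left(G G - 1\right)^{2}\right)} = \sqrt{G + \left(-2 + \left(G^{2} - 1\right)^{2}\right)} = \sqrt{G + \left(-2 + \left(-1 + G^{2}\right)^{2}\right)} = \sqrt{-2 + G + \left(-1 + G^{2}\right)^{2}}$)
$- l{\left(22 \right)} = - \sqrt{-2 + 22 + \left(-1 + 22^{2}\right)^{2}} = - \sqrt{-2 + 22 + \left(-1 + 484\right)^{2}} = - \sqrt{-2 + 22 + 483^{2}} = - \sqrt{-2 + 22 + 233289} = - \sqrt{233309}$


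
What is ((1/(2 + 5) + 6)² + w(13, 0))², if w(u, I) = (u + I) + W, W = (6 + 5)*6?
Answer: 32718400/2401 ≈ 13627.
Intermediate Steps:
W = 66 (W = 11*6 = 66)
w(u, I) = 66 + I + u (w(u, I) = (u + I) + 66 = (I + u) + 66 = 66 + I + u)
((1/(2 + 5) + 6)² + w(13, 0))² = ((1/(2 + 5) + 6)² + (66 + 0 + 13))² = ((1/7 + 6)² + 79)² = ((⅐ + 6)² + 79)² = ((43/7)² + 79)² = (1849/49 + 79)² = (5720/49)² = 32718400/2401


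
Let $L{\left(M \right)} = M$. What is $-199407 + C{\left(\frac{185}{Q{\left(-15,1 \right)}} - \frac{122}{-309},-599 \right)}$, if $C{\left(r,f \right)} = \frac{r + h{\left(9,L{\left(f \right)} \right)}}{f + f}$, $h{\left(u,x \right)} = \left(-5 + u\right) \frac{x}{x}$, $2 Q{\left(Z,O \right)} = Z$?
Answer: $- \frac{12302812635}{61697} \approx -1.9941 \cdot 10^{5}$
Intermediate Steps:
$Q{\left(Z,O \right)} = \frac{Z}{2}$
$h{\left(u,x \right)} = -5 + u$ ($h{\left(u,x \right)} = \left(-5 + u\right) 1 = -5 + u$)
$C{\left(r,f \right)} = \frac{4 + r}{2 f}$ ($C{\left(r,f \right)} = \frac{r + \left(-5 + 9\right)}{f + f} = \frac{r + 4}{2 f} = \left(4 + r\right) \frac{1}{2 f} = \frac{4 + r}{2 f}$)
$-199407 + C{\left(\frac{185}{Q{\left(-15,1 \right)}} - \frac{122}{-309},-599 \right)} = -199407 + \frac{4 + \left(\frac{185}{\frac{1}{2} \left(-15\right)} - \frac{122}{-309}\right)}{2 \left(-599\right)} = -199407 + \frac{1}{2} \left(- \frac{1}{599}\right) \left(4 + \left(\frac{185}{- \frac{15}{2}} - - \frac{122}{309}\right)\right) = -199407 + \frac{1}{2} \left(- \frac{1}{599}\right) \left(4 + \left(185 \left(- \frac{2}{15}\right) + \frac{122}{309}\right)\right) = -199407 + \frac{1}{2} \left(- \frac{1}{599}\right) \left(4 + \left(- \frac{74}{3} + \frac{122}{309}\right)\right) = -199407 + \frac{1}{2} \left(- \frac{1}{599}\right) \left(4 - \frac{2500}{103}\right) = -199407 + \frac{1}{2} \left(- \frac{1}{599}\right) \left(- \frac{2088}{103}\right) = -199407 + \frac{1044}{61697} = - \frac{12302812635}{61697}$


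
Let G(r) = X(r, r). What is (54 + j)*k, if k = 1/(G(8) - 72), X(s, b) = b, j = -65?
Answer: 11/64 ≈ 0.17188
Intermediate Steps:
G(r) = r
k = -1/64 (k = 1/(8 - 72) = 1/(-64) = -1/64 ≈ -0.015625)
(54 + j)*k = (54 - 65)*(-1/64) = -11*(-1/64) = 11/64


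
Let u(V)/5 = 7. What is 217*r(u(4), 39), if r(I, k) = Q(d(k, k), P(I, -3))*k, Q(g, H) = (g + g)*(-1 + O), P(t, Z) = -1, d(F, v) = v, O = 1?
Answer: 0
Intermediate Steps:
Q(g, H) = 0 (Q(g, H) = (g + g)*(-1 + 1) = (2*g)*0 = 0)
u(V) = 35 (u(V) = 5*7 = 35)
r(I, k) = 0 (r(I, k) = 0*k = 0)
217*r(u(4), 39) = 217*0 = 0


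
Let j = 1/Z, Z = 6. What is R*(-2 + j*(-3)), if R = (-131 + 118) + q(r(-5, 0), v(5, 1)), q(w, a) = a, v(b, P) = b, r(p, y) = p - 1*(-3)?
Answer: 20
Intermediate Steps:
r(p, y) = 3 + p (r(p, y) = p + 3 = 3 + p)
R = -8 (R = (-131 + 118) + 5 = -13 + 5 = -8)
j = 1/6 ≈ 0.16667
R*(-2 + j*(-3)) = -8*(-2 + (1/6)*(-3)) = -8*(-2 - 1/2) = -8*(-5/2) = 20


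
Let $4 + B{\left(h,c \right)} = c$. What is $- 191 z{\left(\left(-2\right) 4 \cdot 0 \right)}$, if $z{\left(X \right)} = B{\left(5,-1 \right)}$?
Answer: $955$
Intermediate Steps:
$B{\left(h,c \right)} = -4 + c$
$z{\left(X \right)} = -5$ ($z{\left(X \right)} = -4 - 1 = -5$)
$- 191 z{\left(\left(-2\right) 4 \cdot 0 \right)} = \left(-191\right) \left(-5\right) = 955$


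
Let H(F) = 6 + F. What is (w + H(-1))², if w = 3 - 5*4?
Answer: 144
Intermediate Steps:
w = -17 (w = 3 - 20 = -17)
(w + H(-1))² = (-17 + (6 - 1))² = (-17 + 5)² = (-12)² = 144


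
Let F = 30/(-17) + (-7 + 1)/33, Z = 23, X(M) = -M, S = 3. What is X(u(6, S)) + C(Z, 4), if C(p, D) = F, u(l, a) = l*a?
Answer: -3730/187 ≈ -19.947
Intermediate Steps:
u(l, a) = a*l
F = -364/187 (F = 30*(-1/17) - 6*1/33 = -30/17 - 2/11 = -364/187 ≈ -1.9465)
C(p, D) = -364/187
X(u(6, S)) + C(Z, 4) = -3*6 - 364/187 = -1*18 - 364/187 = -18 - 364/187 = -3730/187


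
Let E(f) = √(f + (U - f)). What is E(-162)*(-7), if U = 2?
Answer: -7*√2 ≈ -9.8995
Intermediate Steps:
E(f) = √2 (E(f) = √(f + (2 - f)) = √2)
E(-162)*(-7) = √2*(-7) = -7*√2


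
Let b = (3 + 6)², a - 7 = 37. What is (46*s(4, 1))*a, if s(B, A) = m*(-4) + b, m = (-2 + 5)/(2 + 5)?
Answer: 1123320/7 ≈ 1.6047e+5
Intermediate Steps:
a = 44 (a = 7 + 37 = 44)
m = 3/7 ≈ 0.42857
b = 81 (b = 9² = 81)
s(B, A) = 555/7 (s(B, A) = (3/7)*(-4) + 81 = -12/7 + 81 = 555/7)
(46*s(4, 1))*a = (46*(555/7))*44 = (25530/7)*44 = 1123320/7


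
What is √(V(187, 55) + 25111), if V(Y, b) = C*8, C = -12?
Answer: √25015 ≈ 158.16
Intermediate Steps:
V(Y, b) = -96 (V(Y, b) = -12*8 = -96)
√(V(187, 55) + 25111) = √(-96 + 25111) = √25015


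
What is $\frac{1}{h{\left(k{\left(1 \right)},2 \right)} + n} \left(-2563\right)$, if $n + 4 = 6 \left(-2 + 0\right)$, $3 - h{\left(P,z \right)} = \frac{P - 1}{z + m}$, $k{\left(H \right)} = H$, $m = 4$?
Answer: $\frac{2563}{13} \approx 197.15$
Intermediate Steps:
$h{\left(P,z \right)} = 3 - \frac{-1 + P}{4 + z}$ ($h{\left(P,z \right)} = 3 - \frac{P - 1}{z + 4} = 3 - \frac{-1 + P}{4 + z}$)
$n = -16$ ($n = -4 + 6 \left(-2 + 0\right) = -4 + 6 \left(-2\right) = -4 - 12 = -16$)
$\frac{1}{h{\left(k{\left(1 \right)},2 \right)} + n} \left(-2563\right) = \frac{1}{\frac{13 - 1 + 3 \cdot 2}{4 + 2} - 16} \left(-2563\right) = \frac{1}{\frac{13 - 1 + 6}{6} - 16} \left(-2563\right) = \frac{1}{\frac{1}{6} \cdot 18 - 16} \left(-2563\right) = \frac{1}{3 - 16} \left(-2563\right) = \frac{1}{-13} \left(-2563\right) = \left(- \frac{1}{13}\right) \left(-2563\right) = \frac{2563}{13}$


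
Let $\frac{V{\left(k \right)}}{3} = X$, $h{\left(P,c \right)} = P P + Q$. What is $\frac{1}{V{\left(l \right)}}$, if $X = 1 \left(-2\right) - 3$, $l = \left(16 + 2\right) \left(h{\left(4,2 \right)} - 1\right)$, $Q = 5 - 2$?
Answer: $- \frac{1}{15} \approx -0.066667$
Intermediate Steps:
$Q = 3$
$h{\left(P,c \right)} = 3 + P^{2}$ ($h{\left(P,c \right)} = P P + 3 = P^{2} + 3 = 3 + P^{2}$)
$l = 324$ ($l = \left(16 + 2\right) \left(\left(3 + 4^{2}\right) - 1\right) = 18 \left(\left(3 + 16\right) - 1\right) = 18 \left(19 - 1\right) = 18 \cdot 18 = 324$)
$X = -5$ ($X = -2 - 3 = -5$)
$V{\left(k \right)} = -15$ ($V{\left(k \right)} = 3 \left(-5\right) = -15$)
$\frac{1}{V{\left(l \right)}} = \frac{1}{-15} = - \frac{1}{15}$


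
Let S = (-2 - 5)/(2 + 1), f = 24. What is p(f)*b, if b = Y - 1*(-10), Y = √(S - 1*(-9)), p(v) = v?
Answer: 240 + 16*√15 ≈ 301.97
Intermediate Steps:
S = -7/3 ≈ -2.3333
Y = 2*√15/3 (Y = √(-7/3 - 1*(-9)) = √(-7/3 + 9) = √(20/3) = 2*√15/3 ≈ 2.5820)
b = 10 + 2*√15/3 (b = 2*√15/3 - 1*(-10) = 2*√15/3 + 10 = 10 + 2*√15/3 ≈ 12.582)
p(f)*b = 24*(10 + 2*√15/3) = 240 + 16*√15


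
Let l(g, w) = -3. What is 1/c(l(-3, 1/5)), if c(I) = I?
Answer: -⅓ ≈ -0.33333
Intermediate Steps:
1/c(l(-3, 1/5)) = 1/(-3) = -⅓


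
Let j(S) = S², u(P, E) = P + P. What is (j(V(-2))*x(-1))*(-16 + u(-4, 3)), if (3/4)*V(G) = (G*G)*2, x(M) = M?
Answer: 8192/3 ≈ 2730.7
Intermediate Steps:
V(G) = 8*G²/3 (V(G) = 4*((G*G)*2)/3 = 4*(G²*2)/3 = 4*(2*G²)/3 = 8*G²/3)
u(P, E) = 2*P
(j(V(-2))*x(-1))*(-16 + u(-4, 3)) = (((8/3)*(-2)²)²*(-1))*(-16 + 2*(-4)) = (((8/3)*4)²*(-1))*(-16 - 8) = ((32/3)²*(-1))*(-24) = ((1024/9)*(-1))*(-24) = -1024/9*(-24) = 8192/3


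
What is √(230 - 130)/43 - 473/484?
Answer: -1409/1892 ≈ -0.74471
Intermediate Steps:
√(230 - 130)/43 - 473/484 = √100*(1/43) - 473*1/484 = 10*(1/43) - 43/44 = 10/43 - 43/44 = -1409/1892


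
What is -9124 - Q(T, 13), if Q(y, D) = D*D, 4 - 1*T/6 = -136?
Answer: -9293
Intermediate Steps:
T = 840 (T = 24 - 6*(-136) = 24 + 816 = 840)
Q(y, D) = D²
-9124 - Q(T, 13) = -9124 - 1*13² = -9124 - 1*169 = -9124 - 169 = -9293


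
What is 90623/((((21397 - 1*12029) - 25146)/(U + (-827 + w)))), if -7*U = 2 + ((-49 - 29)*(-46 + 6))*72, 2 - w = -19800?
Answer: 8320731991/110446 ≈ 75338.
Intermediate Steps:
w = 19802 (w = 2 - 1*(-19800) = 2 + 19800 = 19802)
U = -224642/7 (U = -(2 + ((-49 - 29)*(-46 + 6))*72)/7 = -(2 - 78*(-40)*72)/7 = -(2 + 3120*72)/7 = -(2 + 224640)/7 = -1/7*224642 = -224642/7 ≈ -32092.)
90623/((((21397 - 1*12029) - 25146)/(U + (-827 + w)))) = 90623/((((21397 - 1*12029) - 25146)/(-224642/7 + (-827 + 19802)))) = 90623/((((21397 - 12029) - 25146)/(-224642/7 + 18975))) = 90623/(((9368 - 25146)/(-91817/7))) = 90623/((-15778*(-7/91817))) = 90623/(110446/91817) = 90623*(91817/110446) = 8320731991/110446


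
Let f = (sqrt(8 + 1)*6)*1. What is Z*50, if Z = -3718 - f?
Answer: -186800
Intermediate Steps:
f = 18 (f = (sqrt(9)*6)*1 = (3*6)*1 = 18*1 = 18)
Z = -3736 (Z = -3718 - 1*18 = -3718 - 18 = -3736)
Z*50 = -3736*50 = -186800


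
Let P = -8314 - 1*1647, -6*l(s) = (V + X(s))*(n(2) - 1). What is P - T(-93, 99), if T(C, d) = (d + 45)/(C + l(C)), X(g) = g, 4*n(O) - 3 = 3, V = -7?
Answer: -1264831/127 ≈ -9959.3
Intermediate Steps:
n(O) = 3/2 (n(O) = 3/4 + (1/4)*3 = 3/4 + 3/4 = 3/2)
l(s) = 7/12 - s/12 (l(s) = -(-7 + s)*(3/2 - 1)/6 = -(-7 + s)/(6*2) = -(-7/2 + s/2)/6 = 7/12 - s/12)
P = -9961 (P = -8314 - 1647 = -9961)
T(C, d) = (45 + d)/(7/12 + 11*C/12) (T(C, d) = (d + 45)/(C + (7/12 - C/12)) = (45 + d)/(7/12 + 11*C/12))
P - T(-93, 99) = -9961 - 12*(45 + 99)/(7 + 11*(-93)) = -9961 - 12*144/(7 - 1023) = -9961 - 12*144/(-1016) = -9961 - 12*(-1)*144/1016 = -9961 - 1*(-216/127) = -9961 + 216/127 = -1264831/127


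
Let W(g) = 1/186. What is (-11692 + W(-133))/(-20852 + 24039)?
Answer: -2174711/592782 ≈ -3.6687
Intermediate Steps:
W(g) = 1/186
(-11692 + W(-133))/(-20852 + 24039) = (-11692 + 1/186)/(-20852 + 24039) = -2174711/186/3187 = -2174711/186*1/3187 = -2174711/592782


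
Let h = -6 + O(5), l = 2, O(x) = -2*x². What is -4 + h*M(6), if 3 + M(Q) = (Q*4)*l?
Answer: -2524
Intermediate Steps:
M(Q) = -3 + 8*Q (M(Q) = -3 + (Q*4)*2 = -3 + (4*Q)*2 = -3 + 8*Q)
h = -56 (h = -6 - 2*5² = -6 - 2*25 = -6 - 50 = -56)
-4 + h*M(6) = -4 - 56*(-3 + 8*6) = -4 - 56*(-3 + 48) = -4 - 56*45 = -4 - 2520 = -2524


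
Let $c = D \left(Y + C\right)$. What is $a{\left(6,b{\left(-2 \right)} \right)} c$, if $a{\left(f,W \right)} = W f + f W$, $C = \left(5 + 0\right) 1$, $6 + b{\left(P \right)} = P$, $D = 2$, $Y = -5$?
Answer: $0$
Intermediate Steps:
$b{\left(P \right)} = -6 + P$
$C = 5$ ($C = 5 \cdot 1 = 5$)
$a{\left(f,W \right)} = 2 W f$ ($a{\left(f,W \right)} = W f + W f = 2 W f$)
$c = 0$ ($c = 2 \left(-5 + 5\right) = 2 \cdot 0 = 0$)
$a{\left(6,b{\left(-2 \right)} \right)} c = 2 \left(-6 - 2\right) 6 \cdot 0 = 2 \left(-8\right) 6 \cdot 0 = \left(-96\right) 0 = 0$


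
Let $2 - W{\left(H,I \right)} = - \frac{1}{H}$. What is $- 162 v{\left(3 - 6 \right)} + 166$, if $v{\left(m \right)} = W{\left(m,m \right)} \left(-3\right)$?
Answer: $976$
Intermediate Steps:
$W{\left(H,I \right)} = 2 + \frac{1}{H}$ ($W{\left(H,I \right)} = 2 - - \frac{1}{H} = 2 + \frac{1}{H}$)
$v{\left(m \right)} = -6 - \frac{3}{m}$ ($v{\left(m \right)} = \left(2 + \frac{1}{m}\right) \left(-3\right) = -6 - \frac{3}{m}$)
$- 162 v{\left(3 - 6 \right)} + 166 = - 162 \left(-6 - \frac{3}{3 - 6}\right) + 166 = - 162 \left(-6 - \frac{3}{-3}\right) + 166 = - 162 \left(-6 - -1\right) + 166 = - 162 \left(-6 + 1\right) + 166 = \left(-162\right) \left(-5\right) + 166 = 810 + 166 = 976$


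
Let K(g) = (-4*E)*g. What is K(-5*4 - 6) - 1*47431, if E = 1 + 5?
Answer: -46807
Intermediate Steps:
E = 6
K(g) = -24*g (K(g) = (-4*6)*g = -24*g)
K(-5*4 - 6) - 1*47431 = -24*(-5*4 - 6) - 1*47431 = -24*(-20 - 6) - 47431 = -24*(-26) - 47431 = 624 - 47431 = -46807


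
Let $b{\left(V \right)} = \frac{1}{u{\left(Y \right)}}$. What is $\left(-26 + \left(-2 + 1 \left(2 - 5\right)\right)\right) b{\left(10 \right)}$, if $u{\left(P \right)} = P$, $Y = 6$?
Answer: $- \frac{31}{6} \approx -5.1667$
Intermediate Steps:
$b{\left(V \right)} = \frac{1}{6}$
$\left(-26 + \left(-2 + 1 \left(2 - 5\right)\right)\right) b{\left(10 \right)} = \left(-26 + \left(-2 + 1 \left(2 - 5\right)\right)\right) \frac{1}{6} = \left(-26 + \left(-2 + 1 \left(-3\right)\right)\right) \frac{1}{6} = \left(-26 - 5\right) \frac{1}{6} = \left(-31\right) \frac{1}{6} = - \frac{31}{6}$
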